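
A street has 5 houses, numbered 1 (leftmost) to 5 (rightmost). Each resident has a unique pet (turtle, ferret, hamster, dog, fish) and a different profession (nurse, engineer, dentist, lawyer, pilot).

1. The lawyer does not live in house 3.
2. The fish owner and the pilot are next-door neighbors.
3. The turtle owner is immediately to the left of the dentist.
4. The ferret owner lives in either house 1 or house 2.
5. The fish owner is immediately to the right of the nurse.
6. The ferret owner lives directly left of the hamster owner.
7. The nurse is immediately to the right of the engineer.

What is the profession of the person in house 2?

engineer

The ferret owner is narrowed to house 1 or 2; consider each.
Placing it in house 2 leads to a contradiction, so it's in house 1.
Clue 6 places the hamster owner in house 2.
The turtle owner is narrowed to house 3 or 4; consider each.
Placing it in house 4 leads to a contradiction, so it's in house 3.
From clue 3, the dentist must be in house 4.
Clue 2 places the fish owner in house 4.
From clue 5, the nurse must be in house 3.
Clue 7 places the engineer in house 2.
House 5's pet must be dog (nothing else left).
House 1's profession must be lawyer (nothing else left).
That leaves pilot as the profession for house 5.
So: house 1 = ferret/lawyer, house 2 = hamster/engineer, house 3 = turtle/nurse, house 4 = fish/dentist, house 5 = dog/pilot.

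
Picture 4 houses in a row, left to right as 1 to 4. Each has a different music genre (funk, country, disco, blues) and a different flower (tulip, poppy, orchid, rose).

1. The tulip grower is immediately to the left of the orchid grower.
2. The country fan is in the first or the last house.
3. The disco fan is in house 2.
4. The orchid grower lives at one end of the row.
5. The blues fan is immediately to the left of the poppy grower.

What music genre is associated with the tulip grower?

funk

The disco fan is in house 2 (clue 3).
By clue 4, the orchid grower is in house 4.
Clue 1 places the tulip grower in house 3.
Clue 5 places the blues fan in house 1.
Clue 5 places the poppy grower in house 2.
That leaves funk as the music genre for house 3.
The only music genre still possible for house 4 is country.
So house 1 gets rose for flower.
So: house 1 = blues/rose, house 2 = disco/poppy, house 3 = funk/tulip, house 4 = country/orchid.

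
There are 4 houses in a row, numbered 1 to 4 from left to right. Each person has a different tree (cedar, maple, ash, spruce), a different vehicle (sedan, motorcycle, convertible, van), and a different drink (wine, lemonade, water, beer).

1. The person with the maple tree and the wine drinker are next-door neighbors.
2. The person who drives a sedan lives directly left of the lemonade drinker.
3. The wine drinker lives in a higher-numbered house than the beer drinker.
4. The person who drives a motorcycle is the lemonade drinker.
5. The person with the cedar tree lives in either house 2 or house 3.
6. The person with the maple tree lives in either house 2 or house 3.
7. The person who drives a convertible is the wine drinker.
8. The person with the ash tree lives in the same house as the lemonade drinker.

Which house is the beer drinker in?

1

So house 1 gets spruce for tree.
The only tree still possible for house 4 is ash.
Clue 8: the lemonade drinker is in house 4.
From clue 2, the person who drives a sedan must be in house 3.
The person who drives a motorcycle is in house 4 (clue 4).
The only vehicle still possible for house 1 is van.
House 2's vehicle must be convertible (nothing else left).
The wine drinker is in house 2 (clue 7).
The only drink still possible for house 1 is beer.
That leaves water as the drink for house 3.
Clue 1 places the person with the maple tree in house 3.
That leaves cedar as the tree for house 2.
So: house 1 = spruce/van/beer, house 2 = cedar/convertible/wine, house 3 = maple/sedan/water, house 4 = ash/motorcycle/lemonade.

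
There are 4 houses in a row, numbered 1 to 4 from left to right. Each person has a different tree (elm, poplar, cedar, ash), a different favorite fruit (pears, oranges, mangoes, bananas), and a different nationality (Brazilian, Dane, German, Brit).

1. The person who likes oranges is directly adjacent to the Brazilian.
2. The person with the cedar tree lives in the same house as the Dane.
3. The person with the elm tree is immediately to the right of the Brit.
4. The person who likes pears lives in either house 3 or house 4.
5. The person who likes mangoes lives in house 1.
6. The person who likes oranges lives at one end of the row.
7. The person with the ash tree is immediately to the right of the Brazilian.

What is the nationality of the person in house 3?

Brazilian

Clue 5: the person who likes mangoes is in house 1.
The only favorite fruit still possible for house 2 is bananas.
The only favorite fruit still possible for house 3 is pears.
So house 4 gets oranges for favorite fruit.
The Brazilian is in house 3 (clue 1).
Clue 7: the person with the ash tree is in house 4.
The only nationality still possible for house 4 is German.
The person with the cedar tree is narrowed to house 1 or 2; consider each.
Placing it in house 2 leads to a contradiction, so it's in house 1.
By clue 2, the Dane is in house 1.
House 2 nationality: only Brit fits.
From clue 3, the person with the elm tree must be in house 3.
House 2 tree: only poplar fits.
So: house 1 = cedar/mangoes/Dane, house 2 = poplar/bananas/Brit, house 3 = elm/pears/Brazilian, house 4 = ash/oranges/German.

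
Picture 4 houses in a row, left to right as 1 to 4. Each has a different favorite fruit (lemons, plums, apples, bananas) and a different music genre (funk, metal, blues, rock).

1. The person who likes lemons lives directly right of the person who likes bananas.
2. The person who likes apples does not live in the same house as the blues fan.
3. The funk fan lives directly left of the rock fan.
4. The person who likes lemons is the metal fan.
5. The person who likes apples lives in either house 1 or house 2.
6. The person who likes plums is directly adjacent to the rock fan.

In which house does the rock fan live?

2

The person who likes apples is narrowed to house 1 or 2; consider each.
Placing it in house 1 leads to a contradiction, so it's in house 2.
Clue 1 places the person who likes lemons in house 4.
Clue 1: the person who likes bananas is in house 3.
By clue 4, the metal fan is in house 4.
House 1 favorite fruit: only plums fits.
The rock fan is in house 2 (clue 6).
House 3's music genre must be blues (nothing else left).
So house 1 gets funk for music genre.
So: house 1 = plums/funk, house 2 = apples/rock, house 3 = bananas/blues, house 4 = lemons/metal.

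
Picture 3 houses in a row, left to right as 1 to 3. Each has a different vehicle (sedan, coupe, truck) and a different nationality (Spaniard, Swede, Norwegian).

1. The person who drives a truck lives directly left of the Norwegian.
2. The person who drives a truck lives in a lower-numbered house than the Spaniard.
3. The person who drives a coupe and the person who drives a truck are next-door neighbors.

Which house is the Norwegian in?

2

The only nationality still possible for house 1 is Swede.
The person who drives a truck is narrowed to house 1 or 2; consider each.
Placing it in house 2 leads to a contradiction, so it's in house 1.
By clue 1, the Norwegian is in house 2.
By clue 3, the person who drives a coupe is in house 2.
House 3's vehicle must be sedan (nothing else left).
The only nationality still possible for house 3 is Spaniard.
So: house 1 = truck/Swede, house 2 = coupe/Norwegian, house 3 = sedan/Spaniard.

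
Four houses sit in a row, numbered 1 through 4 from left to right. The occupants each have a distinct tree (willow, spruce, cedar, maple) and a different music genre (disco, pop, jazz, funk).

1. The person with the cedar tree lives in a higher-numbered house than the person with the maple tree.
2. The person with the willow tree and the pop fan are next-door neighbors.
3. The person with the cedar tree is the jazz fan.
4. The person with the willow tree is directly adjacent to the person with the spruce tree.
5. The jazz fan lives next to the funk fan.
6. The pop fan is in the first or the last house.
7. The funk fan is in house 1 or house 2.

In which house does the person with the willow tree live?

3

So house 4 gets spruce for tree.
Clue 4: the person with the willow tree is in house 3.
That leaves maple as the tree for house 1.
That leaves cedar as the tree for house 2.
The pop fan is in house 4 (clue 2).
Clue 3: the jazz fan is in house 2.
The funk fan is in house 1 (clue 5).
House 3's music genre must be disco (nothing else left).
So: house 1 = maple/funk, house 2 = cedar/jazz, house 3 = willow/disco, house 4 = spruce/pop.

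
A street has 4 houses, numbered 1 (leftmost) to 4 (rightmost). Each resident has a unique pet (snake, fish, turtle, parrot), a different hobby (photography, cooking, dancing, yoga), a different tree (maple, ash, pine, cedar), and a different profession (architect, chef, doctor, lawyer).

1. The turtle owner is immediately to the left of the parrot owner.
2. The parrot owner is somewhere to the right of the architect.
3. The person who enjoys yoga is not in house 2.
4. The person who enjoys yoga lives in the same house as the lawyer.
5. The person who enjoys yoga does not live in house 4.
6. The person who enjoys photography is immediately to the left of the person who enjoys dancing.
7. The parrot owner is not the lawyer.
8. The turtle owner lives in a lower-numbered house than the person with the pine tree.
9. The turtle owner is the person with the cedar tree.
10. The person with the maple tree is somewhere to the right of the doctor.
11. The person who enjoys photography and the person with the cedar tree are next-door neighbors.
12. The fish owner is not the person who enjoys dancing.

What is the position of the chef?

That leaves chef as the profession for house 4.
The person who enjoys yoga is narrowed to house 1 or 3; consider each.
Placing it in house 3 leads to a contradiction, so it's in house 1.
Clue 4: the lawyer is in house 1.
That leaves ash as the tree for house 1.
So house 2 gets cedar for tree.
From clue 9, the turtle owner must be in house 2.
Clue 11: the person who enjoys photography is in house 3.
House 2 hobby: only cooking fits.
The only hobby still possible for house 4 is dancing.
Clue 1: the parrot owner is in house 3.
By clue 2, the architect is in house 2.
That leaves snake as the pet for house 4.
The only profession still possible for house 3 is doctor.
The person with the maple tree is in house 4 (clue 10).
House 1 pet: only fish fits.
That leaves pine as the tree for house 3.
So: house 1 = fish/yoga/ash/lawyer, house 2 = turtle/cooking/cedar/architect, house 3 = parrot/photography/pine/doctor, house 4 = snake/dancing/maple/chef.

4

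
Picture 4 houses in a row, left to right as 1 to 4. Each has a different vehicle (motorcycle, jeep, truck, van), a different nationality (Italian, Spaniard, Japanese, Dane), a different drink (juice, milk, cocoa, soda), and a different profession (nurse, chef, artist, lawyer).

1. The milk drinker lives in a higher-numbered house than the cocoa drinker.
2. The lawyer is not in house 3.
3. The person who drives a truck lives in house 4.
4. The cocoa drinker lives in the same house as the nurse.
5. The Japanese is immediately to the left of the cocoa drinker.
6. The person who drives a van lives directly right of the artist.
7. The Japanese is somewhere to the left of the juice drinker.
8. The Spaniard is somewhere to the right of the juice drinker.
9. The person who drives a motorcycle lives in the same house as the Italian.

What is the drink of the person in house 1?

soda

Clue 3 places the person who drives a truck in house 4.
House 1's drink must be soda (nothing else left).
The only drink still possible for house 4 is milk.
The person who drives a van is narrowed to house 2 or 3; consider each.
Placing it in house 3 leads to a contradiction, so it's in house 2.
Clue 6 places the artist in house 1.
The person who drives a jeep is narrowed to house 1 or 3; consider each.
Placing it in house 3 leads to a contradiction, so it's in house 1.
That leaves motorcycle as the vehicle for house 3.
Clue 9: the Italian is in house 3.
House 4 nationality: only Spaniard fits.
The Dane is narrowed to house 1 or 2; consider each.
Placing it in house 1 leads to a contradiction, so it's in house 2.
House 1 nationality: only Japanese fits.
Clue 5 places the cocoa drinker in house 2.
The only drink still possible for house 3 is juice.
By clue 4, the nurse is in house 2.
So house 3 gets chef for profession.
So house 4 gets lawyer for profession.
So: house 1 = jeep/Japanese/soda/artist, house 2 = van/Dane/cocoa/nurse, house 3 = motorcycle/Italian/juice/chef, house 4 = truck/Spaniard/milk/lawyer.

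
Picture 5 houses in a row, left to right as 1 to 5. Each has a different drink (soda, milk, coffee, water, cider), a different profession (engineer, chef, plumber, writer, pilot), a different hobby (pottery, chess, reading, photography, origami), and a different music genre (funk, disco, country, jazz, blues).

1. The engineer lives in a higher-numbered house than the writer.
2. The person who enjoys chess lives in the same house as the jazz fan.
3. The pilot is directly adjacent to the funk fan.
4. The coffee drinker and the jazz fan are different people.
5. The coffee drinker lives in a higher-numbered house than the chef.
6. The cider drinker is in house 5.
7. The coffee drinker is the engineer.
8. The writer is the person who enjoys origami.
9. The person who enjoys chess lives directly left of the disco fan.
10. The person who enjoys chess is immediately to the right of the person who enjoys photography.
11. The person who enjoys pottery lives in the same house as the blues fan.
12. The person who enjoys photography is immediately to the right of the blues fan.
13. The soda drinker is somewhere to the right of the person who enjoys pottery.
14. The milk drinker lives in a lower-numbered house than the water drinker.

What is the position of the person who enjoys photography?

3

Clue 6 places the cider drinker in house 5.
That leaves milk as the drink for house 1.
That leaves reading as the hobby for house 5.
That leaves chess as the hobby for house 4.
From clue 2, the jazz fan must be in house 4.
Clue 9: the disco fan is in house 5.
Clue 10: the person who enjoys photography is in house 3.
The blues fan is in house 2 (clue 12).
Clue 11 places the person who enjoys pottery in house 2.
House 5 profession: only plumber fits.
The only hobby still possible for house 1 is origami.
By clue 8, the writer is in house 1.
House 3 profession: only engineer fits.
House 4's profession must be pilot (nothing else left).
Clue 3 places the funk fan in house 3.
By clue 5, the coffee drinker is in house 3.
So house 2 gets water for drink.
The only drink still possible for house 4 is soda.
So house 2 gets chef for profession.
That leaves country as the music genre for house 1.
So: house 1 = milk/writer/origami/country, house 2 = water/chef/pottery/blues, house 3 = coffee/engineer/photography/funk, house 4 = soda/pilot/chess/jazz, house 5 = cider/plumber/reading/disco.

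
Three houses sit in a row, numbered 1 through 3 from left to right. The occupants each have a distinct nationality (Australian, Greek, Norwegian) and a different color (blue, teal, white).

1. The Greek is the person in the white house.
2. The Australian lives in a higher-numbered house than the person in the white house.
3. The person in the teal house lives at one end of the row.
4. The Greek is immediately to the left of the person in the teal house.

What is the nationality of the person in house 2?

Greek

By clue 4, the Greek is in house 2.
From clue 4, the person in the teal house must be in house 3.
So house 1 gets Norwegian for nationality.
That leaves Australian as the nationality for house 3.
Clue 1 places the person in the white house in house 2.
That leaves blue as the color for house 1.
So: house 1 = Norwegian/blue, house 2 = Greek/white, house 3 = Australian/teal.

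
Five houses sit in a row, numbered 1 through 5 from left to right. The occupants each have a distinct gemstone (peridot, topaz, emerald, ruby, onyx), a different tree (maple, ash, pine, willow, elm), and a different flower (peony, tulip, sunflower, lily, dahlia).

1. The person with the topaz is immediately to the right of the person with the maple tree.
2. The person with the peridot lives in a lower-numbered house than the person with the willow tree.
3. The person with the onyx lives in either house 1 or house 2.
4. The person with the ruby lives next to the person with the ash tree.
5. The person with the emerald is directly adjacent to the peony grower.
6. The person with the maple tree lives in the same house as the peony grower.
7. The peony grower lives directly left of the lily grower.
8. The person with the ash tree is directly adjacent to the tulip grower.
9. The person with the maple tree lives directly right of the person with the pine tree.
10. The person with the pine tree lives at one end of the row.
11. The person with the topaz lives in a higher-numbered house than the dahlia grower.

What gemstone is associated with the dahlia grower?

By clue 10, the person with the pine tree is in house 1.
By clue 9, the person with the maple tree is in house 2.
Clue 1: the person with the topaz is in house 3.
By clue 6, the peony grower is in house 2.
Clue 7 places the lily grower in house 3.
That leaves dahlia as the flower for house 1.
By clue 5, the person with the emerald is in house 1.
So house 2 gets onyx for gemstone.
The only gemstone still possible for house 5 is ruby.
By clue 2, the person with the willow tree is in house 5.
From clue 4, the person with the ash tree must be in house 4.
From clue 8, the tulip grower must be in house 5.
House 4 gemstone: only peridot fits.
House 3's tree must be elm (nothing else left).
That leaves sunflower as the flower for house 4.
So: house 1 = emerald/pine/dahlia, house 2 = onyx/maple/peony, house 3 = topaz/elm/lily, house 4 = peridot/ash/sunflower, house 5 = ruby/willow/tulip.

emerald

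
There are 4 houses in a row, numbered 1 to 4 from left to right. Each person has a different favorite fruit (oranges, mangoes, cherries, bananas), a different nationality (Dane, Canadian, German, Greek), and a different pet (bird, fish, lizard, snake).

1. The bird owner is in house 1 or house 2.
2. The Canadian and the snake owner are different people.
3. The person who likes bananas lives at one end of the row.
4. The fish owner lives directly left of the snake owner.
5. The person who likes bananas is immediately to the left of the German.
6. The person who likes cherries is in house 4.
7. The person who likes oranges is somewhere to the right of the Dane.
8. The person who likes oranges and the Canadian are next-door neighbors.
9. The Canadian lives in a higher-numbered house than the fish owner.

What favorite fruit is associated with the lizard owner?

The person who likes bananas is in house 1 (clue 5).
Clue 5: the German is in house 2.
The person who likes cherries is in house 4 (clue 6).
The Dane is in house 1 (clue 7).
The person who likes mangoes is narrowed to house 2 or 3; consider each.
Placing it in house 3 leads to a contradiction, so it's in house 2.
House 3 favorite fruit: only oranges fits.
Clue 8 places the Canadian in house 4.
House 3's nationality must be Greek (nothing else left).
So house 4 gets lizard for pet.
So house 3 gets snake for pet.
From clue 4, the fish owner must be in house 2.
That leaves bird as the pet for house 1.
So: house 1 = bananas/Dane/bird, house 2 = mangoes/German/fish, house 3 = oranges/Greek/snake, house 4 = cherries/Canadian/lizard.

cherries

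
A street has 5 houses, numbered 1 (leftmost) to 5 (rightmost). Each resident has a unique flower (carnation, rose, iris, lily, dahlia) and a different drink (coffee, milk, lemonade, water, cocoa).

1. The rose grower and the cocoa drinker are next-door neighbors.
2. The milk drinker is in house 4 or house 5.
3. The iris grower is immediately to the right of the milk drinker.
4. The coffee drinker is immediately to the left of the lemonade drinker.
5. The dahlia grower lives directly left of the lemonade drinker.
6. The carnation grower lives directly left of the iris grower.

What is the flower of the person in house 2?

rose

The iris grower is in house 5 (clue 3).
Clue 3 places the milk drinker in house 4.
Clue 6: the carnation grower is in house 4.
So house 5 gets water for drink.
The dahlia grower is narrowed to house 1 or 2; consider each.
Placing it in house 2 leads to a contradiction, so it's in house 1.
Clue 5: the lemonade drinker is in house 2.
House 3 drink: only cocoa fits.
By clue 1, the rose grower is in house 2.
House 3's flower must be lily (nothing else left).
The only drink still possible for house 1 is coffee.
So: house 1 = dahlia/coffee, house 2 = rose/lemonade, house 3 = lily/cocoa, house 4 = carnation/milk, house 5 = iris/water.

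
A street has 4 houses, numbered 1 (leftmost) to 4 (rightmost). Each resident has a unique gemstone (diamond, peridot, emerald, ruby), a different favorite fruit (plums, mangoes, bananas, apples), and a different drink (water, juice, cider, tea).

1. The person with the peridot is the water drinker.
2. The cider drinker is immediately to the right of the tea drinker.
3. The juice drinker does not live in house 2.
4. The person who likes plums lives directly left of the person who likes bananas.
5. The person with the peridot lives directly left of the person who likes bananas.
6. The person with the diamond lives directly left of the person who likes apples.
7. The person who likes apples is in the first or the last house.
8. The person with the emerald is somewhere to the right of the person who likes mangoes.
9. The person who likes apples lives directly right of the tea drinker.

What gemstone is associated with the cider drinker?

emerald

The person who likes apples is in house 4 (clue 7).
Clue 9 places the tea drinker in house 3.
Clue 2 places the cider drinker in house 4.
The person with the diamond is in house 3 (clue 6).
That leaves water as the drink for house 2.
Clue 1: the person with the peridot is in house 2.
Clue 5 places the person who likes bananas in house 3.
House 1's gemstone must be ruby (nothing else left).
That leaves emerald as the gemstone for house 4.
House 1's drink must be juice (nothing else left).
By clue 4, the person who likes plums is in house 2.
House 1's favorite fruit must be mangoes (nothing else left).
So: house 1 = ruby/mangoes/juice, house 2 = peridot/plums/water, house 3 = diamond/bananas/tea, house 4 = emerald/apples/cider.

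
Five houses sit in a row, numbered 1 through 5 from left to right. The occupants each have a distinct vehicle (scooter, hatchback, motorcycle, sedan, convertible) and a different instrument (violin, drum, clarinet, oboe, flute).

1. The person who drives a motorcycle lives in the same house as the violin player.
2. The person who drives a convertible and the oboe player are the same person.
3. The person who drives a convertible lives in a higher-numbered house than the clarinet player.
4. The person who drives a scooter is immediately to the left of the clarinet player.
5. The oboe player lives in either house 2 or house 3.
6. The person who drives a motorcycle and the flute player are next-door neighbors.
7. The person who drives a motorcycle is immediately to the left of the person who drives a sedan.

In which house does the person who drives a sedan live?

Clue 3: the person who drives a convertible is in house 3.
From clue 3, the clarinet player must be in house 2.
Clue 4: the person who drives a scooter is in house 1.
That leaves oboe as the instrument for house 3.
From clue 1, the person who drives a motorcycle must be in house 4.
Clue 1 places the violin player in house 4.
The flute player is in house 5 (clue 6).
Clue 7 places the person who drives a sedan in house 5.
House 2's vehicle must be hatchback (nothing else left).
House 1 instrument: only drum fits.
So: house 1 = scooter/drum, house 2 = hatchback/clarinet, house 3 = convertible/oboe, house 4 = motorcycle/violin, house 5 = sedan/flute.

5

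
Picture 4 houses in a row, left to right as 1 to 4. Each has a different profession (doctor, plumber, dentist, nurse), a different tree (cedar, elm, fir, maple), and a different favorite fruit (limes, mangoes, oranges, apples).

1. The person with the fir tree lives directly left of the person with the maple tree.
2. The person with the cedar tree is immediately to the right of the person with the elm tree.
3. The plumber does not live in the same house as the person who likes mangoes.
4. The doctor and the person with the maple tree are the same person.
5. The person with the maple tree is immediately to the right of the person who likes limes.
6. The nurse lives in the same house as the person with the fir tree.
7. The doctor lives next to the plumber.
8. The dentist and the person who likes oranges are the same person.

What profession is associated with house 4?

The doctor is narrowed to house 2 or 3 or 4; consider each.
Placing it in house 3 and house 4 leads to a contradiction, so it's in house 2.
Clue 4: the person with the maple tree is in house 2.
From clue 5, the person who likes limes must be in house 1.
House 4 profession: only dentist fits.
House 4 tree: only cedar fits.
From clue 1, the person with the fir tree must be in house 1.
Clue 2: the person with the elm tree is in house 3.
Clue 6: the nurse is in house 1.
By clue 8, the person who likes oranges is in house 4.
The only profession still possible for house 3 is plumber.
Clue 3 places the person who likes mangoes in house 2.
House 3 favorite fruit: only apples fits.
So: house 1 = nurse/fir/limes, house 2 = doctor/maple/mangoes, house 3 = plumber/elm/apples, house 4 = dentist/cedar/oranges.

dentist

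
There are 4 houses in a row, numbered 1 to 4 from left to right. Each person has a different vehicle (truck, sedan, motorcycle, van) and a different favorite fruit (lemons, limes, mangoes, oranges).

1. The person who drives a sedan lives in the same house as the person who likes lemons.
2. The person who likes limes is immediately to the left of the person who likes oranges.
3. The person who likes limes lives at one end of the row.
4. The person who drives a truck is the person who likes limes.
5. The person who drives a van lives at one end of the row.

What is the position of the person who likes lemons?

From clue 3, the person who likes limes must be in house 1.
The person who drives a truck is in house 1 (clue 4).
House 4 vehicle: only van fits.
The person who likes oranges is in house 2 (clue 2).
The only favorite fruit still possible for house 4 is mangoes.
By clue 1, the person who drives a sedan is in house 3.
That leaves motorcycle as the vehicle for house 2.
That leaves lemons as the favorite fruit for house 3.
So: house 1 = truck/limes, house 2 = motorcycle/oranges, house 3 = sedan/lemons, house 4 = van/mangoes.

3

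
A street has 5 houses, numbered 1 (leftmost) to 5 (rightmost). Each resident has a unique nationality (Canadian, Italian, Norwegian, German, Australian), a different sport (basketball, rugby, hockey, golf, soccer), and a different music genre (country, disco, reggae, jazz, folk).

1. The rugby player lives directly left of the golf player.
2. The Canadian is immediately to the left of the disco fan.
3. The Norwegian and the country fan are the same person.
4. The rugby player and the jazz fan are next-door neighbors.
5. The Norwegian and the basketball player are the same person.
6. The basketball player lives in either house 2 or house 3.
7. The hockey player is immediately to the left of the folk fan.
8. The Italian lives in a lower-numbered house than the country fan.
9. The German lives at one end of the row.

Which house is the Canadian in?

The German is narrowed to house 1 or 5; consider each.
Placing it in house 1 leads to a contradiction, so it's in house 5.
The Italian is narrowed to house 1 or 2; consider each.
Placing it in house 2 leads to a contradiction, so it's in house 1.
The Norwegian is narrowed to house 2 or 3; consider each.
Placing it in house 3 leads to a contradiction, so it's in house 2.
From clue 3, the country fan must be in house 2.
Clue 5: the basketball player is in house 2.
The only sport still possible for house 1 is soccer.
The only sport still possible for house 5 is golf.
That leaves reggae as the music genre for house 1.
House 3 music genre: only jazz fits.
Clue 1: the rugby player is in house 4.
House 3 sport: only hockey fits.
From clue 7, the folk fan must be in house 4.
House 5 music genre: only disco fits.
From clue 2, the Canadian must be in house 4.
House 3's nationality must be Australian (nothing else left).
So: house 1 = Italian/soccer/reggae, house 2 = Norwegian/basketball/country, house 3 = Australian/hockey/jazz, house 4 = Canadian/rugby/folk, house 5 = German/golf/disco.

4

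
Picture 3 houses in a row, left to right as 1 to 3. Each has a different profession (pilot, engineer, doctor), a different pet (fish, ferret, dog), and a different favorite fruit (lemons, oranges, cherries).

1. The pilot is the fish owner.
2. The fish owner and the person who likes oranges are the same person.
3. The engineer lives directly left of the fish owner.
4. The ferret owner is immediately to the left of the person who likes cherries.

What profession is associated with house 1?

So house 1 gets lemons for favorite fruit.
The engineer is narrowed to house 1 or 2; consider each.
Placing it in house 1 leads to a contradiction, so it's in house 2.
The fish owner is in house 3 (clue 3).
The only profession still possible for house 1 is doctor.
House 3's profession must be pilot (nothing else left).
The person who likes oranges is in house 3 (clue 2).
That leaves cherries as the favorite fruit for house 2.
The ferret owner is in house 1 (clue 4).
The only pet still possible for house 2 is dog.
So: house 1 = doctor/ferret/lemons, house 2 = engineer/dog/cherries, house 3 = pilot/fish/oranges.

doctor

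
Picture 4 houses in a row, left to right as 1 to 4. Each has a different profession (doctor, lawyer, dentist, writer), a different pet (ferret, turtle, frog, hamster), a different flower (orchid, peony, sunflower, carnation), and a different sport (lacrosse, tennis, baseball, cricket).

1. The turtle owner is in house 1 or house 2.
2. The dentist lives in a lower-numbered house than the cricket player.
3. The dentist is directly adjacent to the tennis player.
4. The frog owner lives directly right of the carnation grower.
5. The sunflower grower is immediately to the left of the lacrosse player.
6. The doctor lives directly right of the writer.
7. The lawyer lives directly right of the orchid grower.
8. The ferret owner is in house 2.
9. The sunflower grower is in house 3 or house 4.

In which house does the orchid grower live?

The ferret owner is in house 2 (clue 8).
From clue 9, the sunflower grower must be in house 3.
House 1 pet: only turtle fits.
That leaves peony as the flower for house 4.
From clue 4, the frog owner must be in house 3.
From clue 4, the carnation grower must be in house 2.
From clue 5, the lacrosse player must be in house 4.
House 4's profession must be doctor (nothing else left).
That leaves hamster as the pet for house 4.
House 1's flower must be orchid (nothing else left).
The writer is in house 3 (clue 6).
By clue 7, the lawyer is in house 2.
That leaves dentist as the profession for house 1.
Clue 3 places the tennis player in house 2.
House 1's sport must be baseball (nothing else left).
The only sport still possible for house 3 is cricket.
So: house 1 = dentist/turtle/orchid/baseball, house 2 = lawyer/ferret/carnation/tennis, house 3 = writer/frog/sunflower/cricket, house 4 = doctor/hamster/peony/lacrosse.

1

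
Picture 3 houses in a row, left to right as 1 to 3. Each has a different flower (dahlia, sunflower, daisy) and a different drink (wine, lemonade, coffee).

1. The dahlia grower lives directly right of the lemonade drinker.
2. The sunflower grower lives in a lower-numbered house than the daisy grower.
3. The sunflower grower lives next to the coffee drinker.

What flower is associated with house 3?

daisy

House 1 flower: only sunflower fits.
The coffee drinker is in house 2 (clue 3).
House 3 drink: only wine fits.
Clue 1: the dahlia grower is in house 2.
The only flower still possible for house 3 is daisy.
The only drink still possible for house 1 is lemonade.
So: house 1 = sunflower/lemonade, house 2 = dahlia/coffee, house 3 = daisy/wine.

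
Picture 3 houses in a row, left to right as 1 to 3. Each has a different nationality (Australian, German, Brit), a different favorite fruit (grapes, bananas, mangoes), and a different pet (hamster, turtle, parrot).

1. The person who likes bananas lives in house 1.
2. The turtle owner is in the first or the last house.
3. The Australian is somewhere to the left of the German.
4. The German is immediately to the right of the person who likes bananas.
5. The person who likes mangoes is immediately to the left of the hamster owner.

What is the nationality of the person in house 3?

Brit

From clue 1, the person who likes bananas must be in house 1.
Clue 4 places the German in house 2.
So house 3 gets Brit for nationality.
So house 2 gets mangoes for favorite fruit.
The only favorite fruit still possible for house 3 is grapes.
Clue 5 places the hamster owner in house 3.
House 1 nationality: only Australian fits.
So house 1 gets turtle for pet.
The only pet still possible for house 2 is parrot.
So: house 1 = Australian/bananas/turtle, house 2 = German/mangoes/parrot, house 3 = Brit/grapes/hamster.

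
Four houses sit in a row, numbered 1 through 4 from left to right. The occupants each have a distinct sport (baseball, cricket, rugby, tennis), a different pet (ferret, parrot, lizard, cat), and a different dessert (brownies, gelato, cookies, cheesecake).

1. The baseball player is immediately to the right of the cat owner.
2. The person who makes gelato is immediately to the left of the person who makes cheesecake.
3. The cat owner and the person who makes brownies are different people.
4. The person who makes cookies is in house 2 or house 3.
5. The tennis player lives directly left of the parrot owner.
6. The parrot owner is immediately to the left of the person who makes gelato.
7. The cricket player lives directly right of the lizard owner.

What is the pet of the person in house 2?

parrot

The parrot owner is in house 2 (clue 6).
The person who makes gelato is in house 3 (clue 6).
So house 4 gets ferret for pet.
The only dessert still possible for house 1 is brownies.
So house 2 gets cookies for dessert.
That leaves cheesecake as the dessert for house 4.
From clue 3, the cat owner must be in house 3.
From clue 5, the tennis player must be in house 1.
That leaves rugby as the sport for house 3.
So house 1 gets lizard for pet.
Clue 1: the baseball player is in house 4.
Clue 7: the cricket player is in house 2.
So: house 1 = tennis/lizard/brownies, house 2 = cricket/parrot/cookies, house 3 = rugby/cat/gelato, house 4 = baseball/ferret/cheesecake.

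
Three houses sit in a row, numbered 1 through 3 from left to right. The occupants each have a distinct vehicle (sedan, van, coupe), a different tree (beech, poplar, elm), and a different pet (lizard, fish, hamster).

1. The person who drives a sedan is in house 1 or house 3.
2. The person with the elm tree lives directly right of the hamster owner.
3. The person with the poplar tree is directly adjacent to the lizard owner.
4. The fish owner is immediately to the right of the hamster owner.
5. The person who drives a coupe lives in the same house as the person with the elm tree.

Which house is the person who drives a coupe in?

The person who drives a coupe is narrowed to house 2 or 3; consider each.
Placing it in house 2 leads to a contradiction, so it's in house 3.
Clue 5 places the person with the elm tree in house 3.
House 2's vehicle must be van (nothing else left).
By clue 2, the hamster owner is in house 2.
Clue 4 places the fish owner in house 3.
The only vehicle still possible for house 1 is sedan.
That leaves lizard as the pet for house 1.
From clue 3, the person with the poplar tree must be in house 2.
House 1 tree: only beech fits.
So: house 1 = sedan/beech/lizard, house 2 = van/poplar/hamster, house 3 = coupe/elm/fish.

3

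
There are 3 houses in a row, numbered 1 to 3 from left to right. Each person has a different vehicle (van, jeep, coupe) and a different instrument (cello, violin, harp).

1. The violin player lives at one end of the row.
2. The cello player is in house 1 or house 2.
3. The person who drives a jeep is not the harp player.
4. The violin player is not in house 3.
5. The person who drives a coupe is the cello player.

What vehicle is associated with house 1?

The violin player is in house 1 (clue 4).
So house 3 gets harp for instrument.
From clue 5, the person who drives a coupe must be in house 2.
The only vehicle still possible for house 3 is van.
House 2 instrument: only cello fits.
The only vehicle still possible for house 1 is jeep.
So: house 1 = jeep/violin, house 2 = coupe/cello, house 3 = van/harp.

jeep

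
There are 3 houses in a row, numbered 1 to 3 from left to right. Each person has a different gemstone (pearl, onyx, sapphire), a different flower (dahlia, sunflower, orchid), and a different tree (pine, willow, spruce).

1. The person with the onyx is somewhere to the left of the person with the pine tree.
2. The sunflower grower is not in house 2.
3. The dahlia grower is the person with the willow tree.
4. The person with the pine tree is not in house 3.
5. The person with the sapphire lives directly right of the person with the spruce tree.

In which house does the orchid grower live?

2

By clue 4, the person with the pine tree is in house 2.
The only tree still possible for house 1 is spruce.
House 3's tree must be willow (nothing else left).
Clue 1: the person with the onyx is in house 1.
The dahlia grower is in house 3 (clue 3).
By clue 5, the person with the sapphire is in house 2.
So house 3 gets pearl for gemstone.
The only flower still possible for house 1 is sunflower.
House 2's flower must be orchid (nothing else left).
So: house 1 = onyx/sunflower/spruce, house 2 = sapphire/orchid/pine, house 3 = pearl/dahlia/willow.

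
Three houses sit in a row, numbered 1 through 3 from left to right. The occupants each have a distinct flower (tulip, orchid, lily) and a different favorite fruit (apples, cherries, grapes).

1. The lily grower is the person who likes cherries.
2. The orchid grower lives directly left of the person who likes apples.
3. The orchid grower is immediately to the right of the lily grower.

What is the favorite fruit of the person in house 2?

grapes

By clue 3, the orchid grower is in house 2.
The lily grower is in house 1 (clue 3).
House 3's flower must be tulip (nothing else left).
The person who likes cherries is in house 1 (clue 1).
Clue 2: the person who likes apples is in house 3.
House 2 favorite fruit: only grapes fits.
So: house 1 = lily/cherries, house 2 = orchid/grapes, house 3 = tulip/apples.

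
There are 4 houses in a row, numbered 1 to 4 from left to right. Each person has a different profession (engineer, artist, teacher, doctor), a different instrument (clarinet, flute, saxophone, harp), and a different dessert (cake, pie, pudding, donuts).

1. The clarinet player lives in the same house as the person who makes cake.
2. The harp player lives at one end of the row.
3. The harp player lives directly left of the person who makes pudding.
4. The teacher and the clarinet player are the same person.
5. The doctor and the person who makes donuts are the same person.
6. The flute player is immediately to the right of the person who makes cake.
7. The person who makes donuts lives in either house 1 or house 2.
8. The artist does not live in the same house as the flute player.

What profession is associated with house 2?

artist

By clue 3, the harp player is in house 1.
From clue 3, the person who makes pudding must be in house 2.
That leaves donuts as the dessert for house 1.
The only dessert still possible for house 4 is pie.
Clue 1 places the clarinet player in house 3.
Clue 4: the teacher is in house 3.
From clue 5, the doctor must be in house 1.
Clue 6 places the flute player in house 4.
House 4's profession must be engineer (nothing else left).
That leaves saxophone as the instrument for house 2.
House 3's dessert must be cake (nothing else left).
That leaves artist as the profession for house 2.
So: house 1 = doctor/harp/donuts, house 2 = artist/saxophone/pudding, house 3 = teacher/clarinet/cake, house 4 = engineer/flute/pie.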